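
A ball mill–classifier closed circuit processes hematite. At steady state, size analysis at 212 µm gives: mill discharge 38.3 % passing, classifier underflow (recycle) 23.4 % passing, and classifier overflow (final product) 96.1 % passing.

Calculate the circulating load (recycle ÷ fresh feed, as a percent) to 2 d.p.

CL = 387.92 %

Let r = R/F. Size balance at 212 µm:
(1+r)·d = r·u + o ⇒ r = (o−d)/(d−u)
r = (96.1 − 38.3)/(38.3 − 23.4) = 57.8/14.9 = 3.8792
CL = 100·r = 387.92 %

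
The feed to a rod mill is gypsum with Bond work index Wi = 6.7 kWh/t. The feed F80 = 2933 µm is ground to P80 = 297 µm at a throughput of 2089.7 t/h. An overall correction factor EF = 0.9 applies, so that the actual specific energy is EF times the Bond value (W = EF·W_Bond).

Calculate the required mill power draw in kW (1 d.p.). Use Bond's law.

W_Bond = 10·Wi·(1/√P₈₀ − 1/√F₈₀)
W = 10·6.7·(1/√297 − 1/√2933) = 10·6.7·(0.039561) = 2.6506 kWh/t
Corrected W = EF·W_Bond = 0.9·2.6506 = 2.3855 kWh/t
P_mill = W·ṁ = 2.3855·2089.7 = 4985.1 kW

P = 4985.1 kW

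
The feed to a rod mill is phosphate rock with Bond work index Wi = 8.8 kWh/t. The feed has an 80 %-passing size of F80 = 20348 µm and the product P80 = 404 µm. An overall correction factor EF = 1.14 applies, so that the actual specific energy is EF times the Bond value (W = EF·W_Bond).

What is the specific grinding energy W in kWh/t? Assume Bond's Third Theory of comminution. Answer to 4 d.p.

W = 4.2878 kWh/t

W = 10·Wi·[P80^(−½) − F80^(−½)]
1/√404 = 0.049752;  1/√20348 = 0.007010
W = 10·8.8·(0.049752 − 0.007010) = 3.7613 kWh/t
W_actual = 1.14 × 3.7613 = 4.2878 kWh/t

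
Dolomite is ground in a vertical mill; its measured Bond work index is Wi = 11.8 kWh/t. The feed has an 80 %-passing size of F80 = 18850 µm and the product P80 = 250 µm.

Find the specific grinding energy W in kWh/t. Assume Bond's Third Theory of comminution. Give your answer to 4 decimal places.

W = 6.6035 kWh/t

W_Bond = 10·Wi·(1/√P₈₀ − 1/√F₈₀)
1/√250 = 0.063246;  1/√18850 = 0.007284
W = 10·11.8·(0.063246 − 0.007284) = 6.6035 kWh/t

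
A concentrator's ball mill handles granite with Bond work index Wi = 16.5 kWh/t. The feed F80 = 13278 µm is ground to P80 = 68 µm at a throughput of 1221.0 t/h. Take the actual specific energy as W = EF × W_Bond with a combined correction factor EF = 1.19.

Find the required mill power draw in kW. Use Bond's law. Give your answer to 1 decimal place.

P = 26992.6 kW

W = 10 Wi (1/√P80 − 1/√F80)  [Bond]
W = 10·16.5·(1/√68 − 1/√13278) = 10·16.5·(0.112590) = 18.5773 kWh/t
With EF = 1.19: W = 18.5773·1.19 = 22.1070 kWh/t
Power = W × throughput = 22.1070 kWh/t × 1221.0 t/h = 26992.6 kW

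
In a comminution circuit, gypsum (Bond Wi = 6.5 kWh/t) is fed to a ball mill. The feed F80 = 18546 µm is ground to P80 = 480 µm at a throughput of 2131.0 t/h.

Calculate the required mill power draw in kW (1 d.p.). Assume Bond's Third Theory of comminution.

W = 10·Wi·(P80^(-½) − F80^(-½))
W = 10·6.5·(1/√480 − 1/√18546) = 10·6.5·(0.038301) = 2.4895 kWh/t
Power = W × throughput = 2.4895 kWh/t × 2131.0 t/h = 5305.2 kW

P = 5305.2 kW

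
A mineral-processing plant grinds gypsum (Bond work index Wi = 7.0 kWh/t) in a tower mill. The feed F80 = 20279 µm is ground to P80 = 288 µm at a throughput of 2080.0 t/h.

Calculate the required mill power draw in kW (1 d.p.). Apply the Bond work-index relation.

W = 10·Wi·[P80^(−½) − F80^(−½)]
W = 10·7.0·(1/√288 − 1/√20279) = 10·7.0·(0.051903) = 3.6332 kWh/t
Mill draw = 3.6332 × 2080.0 = 7557.1 kW

P = 7557.1 kW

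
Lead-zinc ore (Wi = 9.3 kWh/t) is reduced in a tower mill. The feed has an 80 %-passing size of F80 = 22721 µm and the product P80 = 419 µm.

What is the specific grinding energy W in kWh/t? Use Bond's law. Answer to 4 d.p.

W = 3.9264 kWh/t

W = 10·Wi·(P80^(-½) − F80^(-½))
1/√419 = 0.048853;  1/√22721 = 0.006634
W = 10·9.3·(0.048853 − 0.006634) = 3.9264 kWh/t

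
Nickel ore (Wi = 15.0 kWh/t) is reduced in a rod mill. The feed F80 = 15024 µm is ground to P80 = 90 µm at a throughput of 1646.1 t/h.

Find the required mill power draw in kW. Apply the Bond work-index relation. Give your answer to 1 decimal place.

W = 10·Wi·[P80^(−½) − F80^(−½)]
W = 10·15.0·(1/√90 − 1/√15024) = 10·15.0·(0.097251) = 14.5876 kWh/t
P = W·T = 14.5876·1646.1 = 24012.7 kW

P = 24012.7 kW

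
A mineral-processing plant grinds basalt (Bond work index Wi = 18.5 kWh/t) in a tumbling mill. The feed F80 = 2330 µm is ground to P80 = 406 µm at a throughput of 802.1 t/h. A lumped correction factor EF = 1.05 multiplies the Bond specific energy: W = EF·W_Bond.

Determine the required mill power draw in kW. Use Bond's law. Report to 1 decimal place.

P = 4504.8 kW

W = 10 Wi (1/√P80 − 1/√F80)  [Bond]
W = 10·18.5·(1/√406 − 1/√2330) = 10·18.5·(0.028912) = 5.3488 kWh/t
Apply correction: 5.3488 × 1.05 = 5.6162 kWh/t
Mill draw = 5.6162 × 802.1 = 4504.8 kW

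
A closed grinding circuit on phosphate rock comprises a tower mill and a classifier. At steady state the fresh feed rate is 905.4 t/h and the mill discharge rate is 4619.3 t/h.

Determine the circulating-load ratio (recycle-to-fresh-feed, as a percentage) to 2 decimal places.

CL = 410.19 %

Discharge = new feed + return, hence
R = M − F = 4619.3 − 905.4 = 3713.9 t/h
CL = 100·R/F = 100·3713.9/905.4 = 410.19 %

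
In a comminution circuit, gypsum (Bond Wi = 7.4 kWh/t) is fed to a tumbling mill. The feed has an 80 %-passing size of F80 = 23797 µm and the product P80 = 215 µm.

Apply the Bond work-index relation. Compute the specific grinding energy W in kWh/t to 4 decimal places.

W = 10 Wi (1/√P80 − 1/√F80)  [Bond]
1/√215 = 0.068199;  1/√23797 = 0.006482
W = 10·7.4·(0.068199 − 0.006482) = 4.5671 kWh/t

W = 4.5671 kWh/t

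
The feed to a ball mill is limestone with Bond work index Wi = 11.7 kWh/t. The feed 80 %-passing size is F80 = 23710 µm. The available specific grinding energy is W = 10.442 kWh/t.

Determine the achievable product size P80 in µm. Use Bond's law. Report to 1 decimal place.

P80 = 109.1 µm

W_Bond = 10·Wi·(1/√P₈₀ − 1/√F₈₀)
⇒ 1/√P80 = W/(10 Wi) + 1/√F80
  = 10.4420/(10·11.7) + 1/√23710 = 0.089248 + 0.006494 = 0.095742
P80 = (1/0.095742)² = 10.4447² = 109.09 µm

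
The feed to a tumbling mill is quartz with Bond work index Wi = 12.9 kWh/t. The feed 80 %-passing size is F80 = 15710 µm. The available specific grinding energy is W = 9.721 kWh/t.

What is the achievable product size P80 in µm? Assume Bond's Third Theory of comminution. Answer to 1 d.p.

P80 = 144.0 µm

W = 10 Wi / √P80 − 10 Wi / √F80
⇒ 1/√P80 = W/(10 Wi) + 1/√F80
  = 9.7210/(10·12.9) + 1/√15710 = 0.075357 + 0.007978 = 0.083335
P80 = (1/0.083335)² = 11.9998² = 143.99 µm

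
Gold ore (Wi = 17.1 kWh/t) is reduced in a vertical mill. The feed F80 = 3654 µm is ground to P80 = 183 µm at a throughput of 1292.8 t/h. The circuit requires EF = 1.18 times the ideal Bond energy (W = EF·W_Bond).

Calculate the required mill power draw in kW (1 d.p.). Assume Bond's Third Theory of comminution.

P = 14968.0 kW

W = 10 Wi (1/√P80 − 1/√F80)  [Bond]
W = 10·17.1·(1/√183 − 1/√3654) = 10·17.1·(0.057379) = 9.8118 kWh/t
W_actual = 1.18 × 9.8118 = 11.5779 kWh/t
P_mill = W·ṁ = 11.5779·1292.8 = 14968.0 kW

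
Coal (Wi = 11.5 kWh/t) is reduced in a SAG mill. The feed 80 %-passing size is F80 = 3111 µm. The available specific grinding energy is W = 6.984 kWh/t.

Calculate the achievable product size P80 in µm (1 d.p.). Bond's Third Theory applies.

P80 = 161.6 µm

W = 10·Wi·(P80^(-½) − F80^(-½))
P80^(−½) = W/(10 Wi) + F80^(−½)
  = 6.9840/(10·11.5) + 1/√3111 = 0.060730 + 0.017929 = 0.078659
P80 = (1/0.078659)² = 12.7131² = 161.62 µm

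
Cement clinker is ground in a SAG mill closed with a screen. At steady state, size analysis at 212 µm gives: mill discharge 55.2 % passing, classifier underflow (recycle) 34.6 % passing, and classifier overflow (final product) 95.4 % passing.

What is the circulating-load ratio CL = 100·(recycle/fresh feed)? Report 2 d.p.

CL = 195.15 %

Mass balance on the −212 µm fraction:
(1+r)·d = r·u + o ⇒ r = (o−d)/(d−u)
r = (95.4 − 55.2)/(55.2 − 34.6) = 40.2/20.6 = 1.9515
CL = 100·r = 195.15 %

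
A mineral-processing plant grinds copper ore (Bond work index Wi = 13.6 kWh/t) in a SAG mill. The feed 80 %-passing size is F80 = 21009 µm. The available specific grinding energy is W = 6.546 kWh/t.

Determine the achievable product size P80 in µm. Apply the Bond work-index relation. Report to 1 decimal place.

Bond: W = 10·Wi·(1/√P80 − 1/√F80)
⇒ 1/√P80 = W/(10 Wi) + 1/√F80
  = 6.5460/(10·13.6) + 1/√21009 = 0.048132 + 0.006899 = 0.055032
P80 = (1/0.055032)² = 18.1714² = 330.20 µm

P80 = 330.2 µm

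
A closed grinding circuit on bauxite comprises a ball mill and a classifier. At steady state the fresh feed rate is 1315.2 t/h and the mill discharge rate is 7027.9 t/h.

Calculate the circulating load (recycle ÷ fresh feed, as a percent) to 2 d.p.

Discharge = new feed + return, hence
R = M − F = 7027.9 − 1315.2 = 5712.7 t/h
CL = 100·R/F = 100·5712.7/1315.2 = 434.36 %

CL = 434.36 %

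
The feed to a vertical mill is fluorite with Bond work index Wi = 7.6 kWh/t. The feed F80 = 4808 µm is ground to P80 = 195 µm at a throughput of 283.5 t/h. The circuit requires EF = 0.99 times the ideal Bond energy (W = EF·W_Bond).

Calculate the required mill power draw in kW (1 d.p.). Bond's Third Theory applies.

P = 1219.9 kW

W = 10 Wi / √P80 − 10 Wi / √F80
W = 10·7.6·(1/√195 − 1/√4808) = 10·7.6·(0.057190) = 4.3464 kWh/t
Corrected W = EF·W_Bond = 0.99·4.3464 = 4.3030 kWh/t
P = W·T = 4.3030·283.5 = 1219.9 kW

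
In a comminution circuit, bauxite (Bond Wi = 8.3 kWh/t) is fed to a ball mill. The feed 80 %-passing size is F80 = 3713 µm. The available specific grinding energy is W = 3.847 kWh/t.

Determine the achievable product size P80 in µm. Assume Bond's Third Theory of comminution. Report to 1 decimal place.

Bond:  W = 10 Wi (1/√P − 1/√F)
1/√P80 = 1/√F80 + W/(10·Wi)
  = 3.8470/(10·8.3) + 1/√3713 = 0.046349 + 0.016411 = 0.062760
P80 = (1/0.062760)² = 15.9336² = 253.88 µm

P80 = 253.9 µm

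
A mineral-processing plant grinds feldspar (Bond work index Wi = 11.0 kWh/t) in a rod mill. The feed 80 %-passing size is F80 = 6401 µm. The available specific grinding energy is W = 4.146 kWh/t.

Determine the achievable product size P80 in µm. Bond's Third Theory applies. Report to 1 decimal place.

P80 = 397.0 µm

W_Bond = 10·Wi·(1/√P₈₀ − 1/√F₈₀)
P80^-0.5 = F80^-0.5 + W/(10 Wi)
  = 4.1460/(10·11.0) + 1/√6401 = 0.037691 + 0.012499 = 0.050190
P80 = (1/0.050190)² = 19.9243² = 396.98 µm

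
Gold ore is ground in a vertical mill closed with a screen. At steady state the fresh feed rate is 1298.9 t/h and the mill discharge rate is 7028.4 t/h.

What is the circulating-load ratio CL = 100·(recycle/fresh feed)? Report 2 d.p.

CL = 441.10 %

Steady state: M = F + R.
R = M − F = 7028.4 − 1298.9 = 5729.5 t/h
CL = 100·R/F = 100·5729.5/1298.9 = 441.10 %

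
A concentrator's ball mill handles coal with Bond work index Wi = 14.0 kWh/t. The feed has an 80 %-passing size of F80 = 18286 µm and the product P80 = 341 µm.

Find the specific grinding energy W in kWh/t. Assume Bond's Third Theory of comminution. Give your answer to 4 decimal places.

W = 6.5461 kWh/t

Bond: W = 10·Wi·(1/√P80 − 1/√F80)
1/√341 = 0.054153;  1/√18286 = 0.007395
W = 10·14.0·(0.054153 − 0.007395) = 6.5461 kWh/t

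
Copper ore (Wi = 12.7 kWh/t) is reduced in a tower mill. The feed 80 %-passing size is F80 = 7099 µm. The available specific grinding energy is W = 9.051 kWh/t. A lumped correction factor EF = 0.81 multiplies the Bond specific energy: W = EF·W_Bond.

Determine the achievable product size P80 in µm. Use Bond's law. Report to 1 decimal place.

P80 = 100.3 µm

W = 10 Wi (P80^-0.5 − F80^-0.5)
W_Bond = W / EF = 9.051 / 0.81 = 11.1741 kWh/t
⇒ 1/√P80 = W_Bond/(10 Wi) + 1/√F80
  = 11.1741/(10·12.7) + 1/√7099 = 0.087985 + 0.011869 = 0.099853
P80 = (1/0.099853)² = 10.0147² = 100.29 µm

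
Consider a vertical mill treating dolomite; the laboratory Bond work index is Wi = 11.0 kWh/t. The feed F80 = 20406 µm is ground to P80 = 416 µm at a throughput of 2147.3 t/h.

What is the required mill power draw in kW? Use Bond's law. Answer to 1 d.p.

P = 9927.3 kW

Bond: W = 10·Wi·(1/√P80 − 1/√F80)
W = 10·11.0·(1/√416 − 1/√20406) = 10·11.0·(0.042029) = 4.6232 kWh/t
P = W·T = 4.6232·2147.3 = 9927.3 kW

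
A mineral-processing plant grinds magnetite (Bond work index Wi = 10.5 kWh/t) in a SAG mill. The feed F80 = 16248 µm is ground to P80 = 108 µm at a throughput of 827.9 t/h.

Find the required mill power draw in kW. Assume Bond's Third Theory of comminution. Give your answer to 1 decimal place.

Bond:  W = 10 Wi (1/√P − 1/√F)
W = 10·10.5·(1/√108 − 1/√16248) = 10·10.5·(0.088380) = 9.2799 kWh/t
Mill draw = 9.2799 × 827.9 = 7682.8 kW

P = 7682.8 kW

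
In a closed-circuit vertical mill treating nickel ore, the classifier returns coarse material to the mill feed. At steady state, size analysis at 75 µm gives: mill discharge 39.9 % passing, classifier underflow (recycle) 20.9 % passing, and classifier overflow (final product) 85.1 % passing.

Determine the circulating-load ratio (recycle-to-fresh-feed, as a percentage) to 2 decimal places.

CL = 237.89 %

Classifier node, passing 75 µm:
(1+r)d = ru + o → r = (o−d)/(d−u)
r = (85.1 − 39.9)/(39.9 − 20.9) = 45.2/19.0 = 2.3789
CL = 100·r = 237.89 %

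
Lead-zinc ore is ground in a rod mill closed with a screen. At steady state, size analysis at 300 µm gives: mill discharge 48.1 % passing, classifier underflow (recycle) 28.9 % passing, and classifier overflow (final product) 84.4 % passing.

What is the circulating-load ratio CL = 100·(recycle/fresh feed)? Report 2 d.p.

Let r = R/F. Size balance at 300 µm:
Fd + Rd = Ru + Fo ⇒ R/F = (o−d)/(d−u)
r = (84.4 − 48.1)/(48.1 − 28.9) = 36.3/19.2 = 1.8906
CL = 100·r = 189.06 %

CL = 189.06 %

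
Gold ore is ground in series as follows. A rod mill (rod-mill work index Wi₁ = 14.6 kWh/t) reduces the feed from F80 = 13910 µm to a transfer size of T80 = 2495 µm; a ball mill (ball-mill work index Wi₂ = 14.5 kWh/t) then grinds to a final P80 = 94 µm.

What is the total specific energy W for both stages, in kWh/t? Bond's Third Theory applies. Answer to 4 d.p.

W = 13.7377 kWh/t

Bond:  W = 10 Wi (1/√P − 1/√F)
Stage 1 (13910→2495 µm, Wi₁=14.6): W₁ = 10·14.6·(0.020020 − 0.008479) = 1.6850 kWh/t
Stage 2 (2495→94 µm, Wi₂=14.5): W₂ = 10·14.5·(0.103142 − 0.020020) = 12.0527 kWh/t
W = W₁ + W₂ = 1.6850 + 12.0527 = 13.7377 kWh/t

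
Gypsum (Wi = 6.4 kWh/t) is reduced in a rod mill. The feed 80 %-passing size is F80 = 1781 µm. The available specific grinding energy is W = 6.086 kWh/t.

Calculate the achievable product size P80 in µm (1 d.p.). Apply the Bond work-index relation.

W = 10 Wi / √P80 − 10 Wi / √F80
P80^(−½) = W/(10 Wi) + F80^(−½)
  = 6.0860/(10·6.4) + 1/√1781 = 0.095094 + 0.023696 = 0.118789
P80 = (1/0.118789)² = 8.4183² = 70.87 µm

P80 = 70.9 µm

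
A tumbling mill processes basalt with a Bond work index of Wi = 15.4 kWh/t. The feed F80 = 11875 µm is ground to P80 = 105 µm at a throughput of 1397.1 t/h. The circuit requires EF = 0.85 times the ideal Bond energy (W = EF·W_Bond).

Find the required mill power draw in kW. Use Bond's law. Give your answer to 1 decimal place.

P = 16169.1 kW

Bond: W = 10·Wi·(1/√P80 − 1/√F80)
W = 10·15.4·(1/√105 − 1/√11875) = 10·15.4·(0.088413) = 13.6157 kWh/t
Corrected W = EF·W_Bond = 0.85·13.6157 = 11.5733 kWh/t
P = W·T = 11.5733·1397.1 = 16169.1 kW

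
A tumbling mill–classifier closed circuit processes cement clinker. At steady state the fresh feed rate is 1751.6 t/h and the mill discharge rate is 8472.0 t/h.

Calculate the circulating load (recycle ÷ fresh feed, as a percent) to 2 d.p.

CL = 383.67 %

M = F + R at steady state, so:
R = M − F = 8472.0 − 1751.6 = 6720.4 t/h
CL = 100·R/F = 100·6720.4/1751.6 = 383.67 %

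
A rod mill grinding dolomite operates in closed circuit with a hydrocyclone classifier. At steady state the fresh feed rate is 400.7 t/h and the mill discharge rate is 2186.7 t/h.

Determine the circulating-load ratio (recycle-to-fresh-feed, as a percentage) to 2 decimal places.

Steady state: M = F + R.
R = M − F = 2186.7 − 400.7 = 1786.0 t/h
CL = 100·R/F = 100·1786.0/400.7 = 445.72 %

CL = 445.72 %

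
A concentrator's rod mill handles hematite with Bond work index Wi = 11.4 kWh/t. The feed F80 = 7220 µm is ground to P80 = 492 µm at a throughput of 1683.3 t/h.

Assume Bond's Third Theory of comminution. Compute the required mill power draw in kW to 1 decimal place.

W = 10 Wi / √P80 − 10 Wi / √F80
W = 10·11.4·(1/√492 − 1/√7220) = 10·11.4·(0.033315) = 3.7979 kWh/t
P = W·T = 3.7979·1683.3 = 6393.0 kW

P = 6393.0 kW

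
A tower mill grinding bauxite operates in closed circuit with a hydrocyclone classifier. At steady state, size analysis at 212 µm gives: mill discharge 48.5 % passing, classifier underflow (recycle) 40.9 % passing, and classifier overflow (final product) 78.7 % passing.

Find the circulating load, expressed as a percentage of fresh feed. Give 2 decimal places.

Two-product formula at 212 µm:
(1+r)·d = r·u + o ⇒ r = (o−d)/(d−u)
r = (78.7 − 48.5)/(48.5 − 40.9) = 30.2/7.6 = 3.9737
CL = 100·r = 397.37 %

CL = 397.37 %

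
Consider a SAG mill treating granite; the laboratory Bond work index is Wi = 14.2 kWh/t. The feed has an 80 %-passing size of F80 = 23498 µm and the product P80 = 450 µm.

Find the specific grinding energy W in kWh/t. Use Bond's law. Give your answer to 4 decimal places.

W = 5.7676 kWh/t

W = 10·Wi·[P80^(−½) − F80^(−½)]
1/√450 = 0.047140;  1/√23498 = 0.006524
W = 10·14.2·(0.047140 − 0.006524) = 5.7676 kWh/t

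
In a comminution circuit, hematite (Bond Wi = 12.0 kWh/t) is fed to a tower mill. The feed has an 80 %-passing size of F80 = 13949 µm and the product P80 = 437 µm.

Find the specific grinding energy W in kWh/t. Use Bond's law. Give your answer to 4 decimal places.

W = 4.7243 kWh/t

W = 10 Wi / √P80 − 10 Wi / √F80
1/√437 = 0.047836;  1/√13949 = 0.008467
W = 10·12.0·(0.047836 − 0.008467) = 4.7243 kWh/t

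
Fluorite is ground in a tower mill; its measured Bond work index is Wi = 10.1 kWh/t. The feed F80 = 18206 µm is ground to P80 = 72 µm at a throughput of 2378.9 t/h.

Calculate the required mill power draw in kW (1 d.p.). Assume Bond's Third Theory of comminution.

W = 10·Wi·(P80^(-½) − F80^(-½))
W = 10·10.1·(1/√72 − 1/√18206) = 10·10.1·(0.110440) = 11.1544 kWh/t
Power = W × throughput = 11.1544 kWh/t × 2378.9 t/h = 26535.3 kW

P = 26535.3 kW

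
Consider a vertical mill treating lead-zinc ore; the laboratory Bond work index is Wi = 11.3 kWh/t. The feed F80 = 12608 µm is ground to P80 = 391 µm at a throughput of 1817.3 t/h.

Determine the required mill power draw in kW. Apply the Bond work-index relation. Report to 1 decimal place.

W = 10·Wi·(P80^(-½) − F80^(-½))
W = 10·11.3·(1/√391 − 1/√12608) = 10·11.3·(0.041666) = 4.7083 kWh/t
Mill draw = 4.7083 × 1817.3 = 8556.4 kW

P = 8556.4 kW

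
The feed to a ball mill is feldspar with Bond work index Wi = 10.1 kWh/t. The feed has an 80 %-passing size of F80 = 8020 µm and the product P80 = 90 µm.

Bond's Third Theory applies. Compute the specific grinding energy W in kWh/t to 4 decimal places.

W = 9.5185 kWh/t

W_Bond = 10·Wi·(1/√P₈₀ − 1/√F₈₀)
1/√90 = 0.105409;  1/√8020 = 0.011166
W = 10·10.1·(0.105409 − 0.011166) = 9.5185 kWh/t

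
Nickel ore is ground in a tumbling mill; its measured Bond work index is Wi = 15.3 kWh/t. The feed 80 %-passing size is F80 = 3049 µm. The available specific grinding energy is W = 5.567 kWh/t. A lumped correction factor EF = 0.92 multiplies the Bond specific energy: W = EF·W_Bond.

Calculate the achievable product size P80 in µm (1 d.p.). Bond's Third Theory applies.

P80 = 300.8 µm

W_Bond = 10·Wi·(1/√P₈₀ − 1/√F₈₀)
W_Bond = W / EF = 5.567 / 0.92 = 6.0511 kWh/t
⇒ 1/√P80 = W_Bond/(10·Wi) + 1/√F80
  = 6.0511/(10·15.3) + 1/√3049 = 0.039550 + 0.018110 = 0.057660
P80 = (1/0.057660)² = 17.3431² = 300.78 µm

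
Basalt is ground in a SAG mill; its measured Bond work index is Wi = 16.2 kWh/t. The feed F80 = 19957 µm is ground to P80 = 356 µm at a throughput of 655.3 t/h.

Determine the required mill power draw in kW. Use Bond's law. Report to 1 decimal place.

P = 4874.9 kW

W_Bond = 10·Wi·(1/√P₈₀ − 1/√F₈₀)
W = 10·16.2·(1/√356 − 1/√19957) = 10·16.2·(0.045921) = 7.4392 kWh/t
P = W·T = 7.4392·655.3 = 4874.9 kW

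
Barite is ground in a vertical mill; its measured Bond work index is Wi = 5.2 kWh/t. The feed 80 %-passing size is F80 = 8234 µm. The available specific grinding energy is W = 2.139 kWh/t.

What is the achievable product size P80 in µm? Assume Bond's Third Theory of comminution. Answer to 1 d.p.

P80 = 367.6 µm

W = 10·Wi·[P80^(−½) − F80^(−½)]
P80^(−½) = W/(10 Wi) + F80^(−½)
  = 2.1390/(10·5.2) + 1/√8234 = 0.041135 + 0.011020 = 0.052155
P80 = (1/0.052155)² = 19.1736² = 367.63 µm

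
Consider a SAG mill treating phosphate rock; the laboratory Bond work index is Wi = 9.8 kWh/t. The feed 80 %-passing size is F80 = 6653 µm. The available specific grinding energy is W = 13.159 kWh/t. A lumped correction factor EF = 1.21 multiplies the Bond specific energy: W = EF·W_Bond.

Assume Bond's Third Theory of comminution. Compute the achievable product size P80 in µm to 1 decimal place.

P80 = 65.9 µm

W = 10·Wi·[P80^(−½) − F80^(−½)]
W_Bond = W / EF = 13.159 / 1.21 = 10.8752 kWh/t
⇒ 1/√P80 = W_Bond/(10 Wi) + 1/√F80
  = 10.8752/(10·9.8) + 1/√6653 = 0.110971 + 0.012260 = 0.123232
P80 = (1/0.123232)² = 8.1148² = 65.85 µm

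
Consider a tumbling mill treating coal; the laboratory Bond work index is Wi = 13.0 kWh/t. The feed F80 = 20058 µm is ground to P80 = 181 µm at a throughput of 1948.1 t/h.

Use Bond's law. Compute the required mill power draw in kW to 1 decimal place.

P = 17036.0 kW

W_Bond = 10·Wi·(1/√P₈₀ − 1/√F₈₀)
W = 10·13.0·(1/√181 − 1/√20058) = 10·13.0·(0.067269) = 8.7449 kWh/t
Mill draw = 8.7449 × 1948.1 = 17036.0 kW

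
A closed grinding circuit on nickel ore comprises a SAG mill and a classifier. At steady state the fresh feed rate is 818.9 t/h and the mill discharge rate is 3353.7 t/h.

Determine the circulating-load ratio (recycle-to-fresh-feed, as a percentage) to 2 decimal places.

Mill node: discharge = fresh + recycle.
R = M − F = 3353.7 − 818.9 = 2534.8 t/h
CL = 100·R/F = 100·2534.8/818.9 = 309.54 %

CL = 309.54 %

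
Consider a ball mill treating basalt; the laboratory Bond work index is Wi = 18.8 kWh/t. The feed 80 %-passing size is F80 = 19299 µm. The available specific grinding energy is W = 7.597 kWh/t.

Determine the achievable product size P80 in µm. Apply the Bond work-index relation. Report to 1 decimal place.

W_Bond = 10·Wi·(1/√P₈₀ − 1/√F₈₀)
⇒ 1/√P80 = W/(10·Wi) + 1/√F80
  = 7.5970/(10·18.8) + 1/√19299 = 0.040410 + 0.007198 = 0.047608
P80 = (1/0.047608)² = 21.0049² = 441.21 µm

P80 = 441.2 µm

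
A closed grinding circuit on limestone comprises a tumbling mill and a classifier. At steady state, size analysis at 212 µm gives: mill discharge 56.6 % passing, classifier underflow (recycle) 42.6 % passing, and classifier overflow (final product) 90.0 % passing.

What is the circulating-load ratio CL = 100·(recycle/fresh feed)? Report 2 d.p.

CL = 238.57 %

Mass balance on the −212 µm fraction:
(1+r)·d = r·u + o ⇒ r = (o−d)/(d−u)
r = (90.0 − 56.6)/(56.6 − 42.6) = 33.4/14.0 = 2.3857
CL = 100·r = 238.57 %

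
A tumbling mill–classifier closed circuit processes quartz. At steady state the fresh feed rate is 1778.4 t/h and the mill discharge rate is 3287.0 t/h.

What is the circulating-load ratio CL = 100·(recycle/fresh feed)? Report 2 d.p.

CL = 84.83 %

M = F + R at steady state, so:
R = M − F = 3287.0 − 1778.4 = 1508.6 t/h
CL = 100·R/F = 100·1508.6/1778.4 = 84.83 %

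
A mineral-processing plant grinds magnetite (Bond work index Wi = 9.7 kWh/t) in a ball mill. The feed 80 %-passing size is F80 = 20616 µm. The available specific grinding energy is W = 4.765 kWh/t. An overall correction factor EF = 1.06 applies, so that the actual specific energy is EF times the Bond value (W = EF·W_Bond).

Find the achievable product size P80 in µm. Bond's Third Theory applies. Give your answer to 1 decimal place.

P80 = 351.9 µm

W_Bond = 10·Wi·(1/√P₈₀ − 1/√F₈₀)
W_Bond = W / EF = 4.765 / 1.06 = 4.4953 kWh/t
P80^(−½) = W_Bond/(10 Wi) + F80^(−½)
  = 4.4953/(10·9.7) + 1/√20616 = 0.046343 + 0.006965 = 0.053308
P80 = (1/0.053308)² = 18.7590² = 351.90 µm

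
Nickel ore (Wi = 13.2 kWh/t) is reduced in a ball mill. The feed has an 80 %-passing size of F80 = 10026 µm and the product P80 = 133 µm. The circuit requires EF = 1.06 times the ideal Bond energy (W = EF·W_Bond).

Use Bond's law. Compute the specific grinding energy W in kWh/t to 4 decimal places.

W = 10·Wi·(P80^(-½) − F80^(-½))
1/√133 = 0.086711;  1/√10026 = 0.009987
W = 10·13.2·(0.086711 − 0.009987) = 10.1276 kWh/t
With EF = 1.06: W = 10.1276·1.06 = 10.7352 kWh/t

W = 10.7352 kWh/t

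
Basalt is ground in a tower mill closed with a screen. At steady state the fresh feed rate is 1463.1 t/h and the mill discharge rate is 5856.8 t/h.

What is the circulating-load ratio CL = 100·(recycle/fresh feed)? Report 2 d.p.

CL = 300.30 %

Steady state: M = F + R.
R = M − F = 5856.8 − 1463.1 = 4393.7 t/h
CL = 100·R/F = 100·4393.7/1463.1 = 300.30 %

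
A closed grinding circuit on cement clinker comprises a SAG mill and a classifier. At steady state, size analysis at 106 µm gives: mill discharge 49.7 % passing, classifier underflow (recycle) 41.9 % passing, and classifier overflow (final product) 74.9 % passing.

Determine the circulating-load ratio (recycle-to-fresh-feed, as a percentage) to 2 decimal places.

Let r = R/F. Size balance at 106 µm:
(1+r)·d = r·u + o ⇒ r = (o−d)/(d−u)
r = (74.9 − 49.7)/(49.7 − 41.9) = 25.2/7.8 = 3.2308
CL = 100·r = 323.08 %

CL = 323.08 %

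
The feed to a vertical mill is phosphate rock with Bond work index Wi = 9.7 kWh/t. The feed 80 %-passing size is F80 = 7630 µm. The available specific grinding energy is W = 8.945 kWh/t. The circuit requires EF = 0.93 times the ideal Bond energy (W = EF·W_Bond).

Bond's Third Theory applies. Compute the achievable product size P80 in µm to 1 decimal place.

P80 = 81.7 µm

W = 10 Wi (1/√P80 − 1/√F80)  [Bond]
W_Bond = W / EF = 8.945 / 0.93 = 9.6183 kWh/t
1/√P80 = 1/√F80 + W_Bond/(10·Wi)
  = 9.6183/(10·9.7) + 1/√7630 = 0.099158 + 0.011448 = 0.110606
P80 = (1/0.110606)² = 9.0411² = 81.74 µm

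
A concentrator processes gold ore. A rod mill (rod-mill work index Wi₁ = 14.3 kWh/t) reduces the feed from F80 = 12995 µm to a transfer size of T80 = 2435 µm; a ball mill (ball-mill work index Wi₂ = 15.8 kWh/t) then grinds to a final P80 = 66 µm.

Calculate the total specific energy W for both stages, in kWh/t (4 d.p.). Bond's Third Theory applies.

W = 17.8900 kWh/t

W = 10 Wi (1/√P80 − 1/√F80)  [Bond]
Stage 1 (12995→2435 µm, Wi₁=14.3): W₁ = 10·14.3·(0.020265 − 0.008772) = 1.6435 kWh/t
Stage 2 (2435→66 µm, Wi₂=15.8): W₂ = 10·15.8·(0.123091 − 0.020265) = 16.2466 kWh/t
W = W₁ + W₂ = 1.6435 + 16.2466 = 17.8900 kWh/t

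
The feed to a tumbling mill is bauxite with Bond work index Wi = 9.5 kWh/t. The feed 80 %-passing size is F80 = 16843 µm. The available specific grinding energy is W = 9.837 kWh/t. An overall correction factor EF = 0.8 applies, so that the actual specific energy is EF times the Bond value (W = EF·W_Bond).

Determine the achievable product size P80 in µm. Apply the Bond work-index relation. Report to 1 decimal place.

W = 10 Wi / √P80 − 10 Wi / √F80
W_Bond = W / EF = 9.837 / 0.8 = 12.2962 kWh/t
P80^-0.5 = F80^-0.5 + W_Bond/(10 Wi)
  = 12.2962/(10·9.5) + 1/√16843 = 0.129434 + 0.007705 = 0.137140
P80 = (1/0.137140)² = 7.2918² = 53.17 µm

P80 = 53.2 µm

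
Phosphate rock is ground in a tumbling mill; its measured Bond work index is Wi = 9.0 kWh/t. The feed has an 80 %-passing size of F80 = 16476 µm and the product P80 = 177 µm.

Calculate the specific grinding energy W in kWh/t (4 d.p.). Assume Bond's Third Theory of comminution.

W = 6.0637 kWh/t

Bond: W = 10·Wi·(1/√P80 − 1/√F80)
1/√177 = 0.075165;  1/√16476 = 0.007791
W = 10·9.0·(0.075165 − 0.007791) = 6.0637 kWh/t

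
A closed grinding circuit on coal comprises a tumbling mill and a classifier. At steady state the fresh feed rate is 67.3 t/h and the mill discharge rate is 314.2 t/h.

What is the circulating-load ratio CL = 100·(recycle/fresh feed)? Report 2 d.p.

Discharge = new feed + return, hence
R = M − F = 314.2 − 67.3 = 246.9 t/h
CL = 100·R/F = 100·246.9/67.3 = 366.86 %

CL = 366.86 %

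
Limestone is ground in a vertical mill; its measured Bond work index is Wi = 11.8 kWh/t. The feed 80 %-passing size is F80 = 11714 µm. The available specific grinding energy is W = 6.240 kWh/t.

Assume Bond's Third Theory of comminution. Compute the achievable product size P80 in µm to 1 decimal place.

Bond: W = 10·Wi·(1/√P80 − 1/√F80)
⇒ 1/√P80 = W/(10·Wi) + 1/√F80
  = 6.2400/(10·11.8) + 1/√11714 = 0.052881 + 0.009239 = 0.062121
P80 = (1/0.062121)² = 16.0977² = 259.13 µm

P80 = 259.1 µm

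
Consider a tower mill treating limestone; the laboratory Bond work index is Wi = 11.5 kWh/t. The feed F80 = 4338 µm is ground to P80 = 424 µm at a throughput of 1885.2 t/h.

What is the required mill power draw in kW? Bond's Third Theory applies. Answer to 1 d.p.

Bond:  W = 10 Wi (1/√P − 1/√F)
W = 10·11.5·(1/√424 − 1/√4338) = 10·11.5·(0.033381) = 3.8389 kWh/t
P_mill = W·ṁ = 3.8389·1885.2 = 7237.0 kW

P = 7237.0 kW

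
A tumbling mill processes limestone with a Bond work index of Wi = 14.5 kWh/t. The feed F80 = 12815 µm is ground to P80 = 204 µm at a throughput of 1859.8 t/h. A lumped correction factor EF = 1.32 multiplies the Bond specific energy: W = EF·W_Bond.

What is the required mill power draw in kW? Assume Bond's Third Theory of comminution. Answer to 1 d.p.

Bond:  W = 10 Wi (1/√P − 1/√F)
W = 10·14.5·(1/√204 − 1/√12815) = 10·14.5·(0.061180) = 8.8711 kWh/t
Corrected W = EF·W_Bond = 1.32·8.8711 = 11.7099 kWh/t
P_mill = W·ṁ = 11.7099·1859.8 = 21778.1 kW

P = 21778.1 kW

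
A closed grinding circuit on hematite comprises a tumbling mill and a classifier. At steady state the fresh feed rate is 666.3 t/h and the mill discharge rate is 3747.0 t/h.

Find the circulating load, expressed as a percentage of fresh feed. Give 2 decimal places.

CL = 462.36 %

M = F + R at steady state, so:
R = M − F = 3747.0 − 666.3 = 3080.7 t/h
CL = 100·R/F = 100·3080.7/666.3 = 462.36 %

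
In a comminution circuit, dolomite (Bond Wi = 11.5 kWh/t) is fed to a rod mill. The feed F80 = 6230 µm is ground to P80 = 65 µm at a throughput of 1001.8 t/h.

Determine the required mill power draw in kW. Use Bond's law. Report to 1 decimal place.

P = 12830.1 kW

W = 10·Wi·[P80^(−½) − F80^(−½)]
W = 10·11.5·(1/√65 − 1/√6230) = 10·11.5·(0.111365) = 12.8070 kWh/t
Mill draw = 12.8070 × 1001.8 = 12830.1 kW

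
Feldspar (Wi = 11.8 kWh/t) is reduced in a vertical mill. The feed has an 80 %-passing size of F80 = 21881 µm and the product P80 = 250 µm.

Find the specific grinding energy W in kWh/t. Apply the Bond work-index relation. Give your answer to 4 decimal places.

W = 6.6653 kWh/t

Bond:  W = 10 Wi (1/√P − 1/√F)
1/√250 = 0.063246;  1/√21881 = 0.006760
W = 10·11.8·(0.063246 − 0.006760) = 6.6653 kWh/t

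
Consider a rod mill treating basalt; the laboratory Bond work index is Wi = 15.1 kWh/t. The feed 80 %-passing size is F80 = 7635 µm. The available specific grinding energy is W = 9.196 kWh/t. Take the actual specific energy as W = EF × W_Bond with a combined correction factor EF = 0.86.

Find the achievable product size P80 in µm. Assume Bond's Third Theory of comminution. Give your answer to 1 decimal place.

P80 = 147.8 µm

W = 10·Wi·(P80^(-½) − F80^(-½))
W_Bond = W / EF = 9.196 / 0.86 = 10.6930 kWh/t
⇒ 1/√P80 = W_Bond/(10 Wi) + 1/√F80
  = 10.6930/(10·15.1) + 1/√7635 = 0.070815 + 0.011444 = 0.082259
P80 = (1/0.082259)² = 12.1567² = 147.79 µm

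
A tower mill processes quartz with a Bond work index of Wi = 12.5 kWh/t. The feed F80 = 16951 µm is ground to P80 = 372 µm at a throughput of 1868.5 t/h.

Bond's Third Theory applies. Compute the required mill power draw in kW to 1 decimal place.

W = 10·Wi·(P80^(-½) − F80^(-½))
W = 10·12.5·(1/√372 − 1/√16951) = 10·12.5·(0.044167) = 5.5209 kWh/t
P = W·T = 5.5209·1868.5 = 10315.7 kW

P = 10315.7 kW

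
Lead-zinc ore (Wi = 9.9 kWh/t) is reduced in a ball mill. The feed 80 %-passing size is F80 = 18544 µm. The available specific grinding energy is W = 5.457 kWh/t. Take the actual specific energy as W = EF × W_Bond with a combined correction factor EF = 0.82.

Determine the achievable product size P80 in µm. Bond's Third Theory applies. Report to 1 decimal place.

P80 = 179.9 µm

W_Bond = 10·Wi·(1/√P₈₀ − 1/√F₈₀)
W_Bond = W / EF = 5.457 / 0.82 = 6.6549 kWh/t
1/√P80 = 1/√F80 + W_Bond/(10·Wi)
  = 6.6549/(10·9.9) + 1/√18544 = 0.067221 + 0.007343 = 0.074564
P80 = (1/0.074564)² = 13.4112² = 179.86 µm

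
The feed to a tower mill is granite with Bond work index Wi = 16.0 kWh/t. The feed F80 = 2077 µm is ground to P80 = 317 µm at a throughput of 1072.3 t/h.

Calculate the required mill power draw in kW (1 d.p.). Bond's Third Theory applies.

P = 5871.6 kW

W = 10·Wi·[P80^(−½) − F80^(−½)]
W = 10·16.0·(1/√317 − 1/√2077) = 10·16.0·(0.034223) = 5.4757 kWh/t
P = W·T = 5.4757·1072.3 = 5871.6 kW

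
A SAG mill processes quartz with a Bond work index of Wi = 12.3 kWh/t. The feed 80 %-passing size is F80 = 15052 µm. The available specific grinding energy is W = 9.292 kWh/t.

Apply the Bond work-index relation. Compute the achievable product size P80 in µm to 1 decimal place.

W = 10 Wi (1/√P80 − 1/√F80)  [Bond]
⇒ 1/√P80 = W/(10 Wi) + 1/√F80
  = 9.2920/(10·12.3) + 1/√15052 = 0.075545 + 0.008151 = 0.083696
P80 = (1/0.083696)² = 11.9481² = 142.76 µm

P80 = 142.8 µm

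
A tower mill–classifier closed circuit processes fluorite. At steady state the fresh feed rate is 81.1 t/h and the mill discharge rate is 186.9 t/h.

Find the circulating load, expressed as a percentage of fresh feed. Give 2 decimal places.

CL = 130.46 %

M = F + R at steady state, so:
R = M − F = 186.9 − 81.1 = 105.8 t/h
CL = 100·R/F = 100·105.8/81.1 = 130.46 %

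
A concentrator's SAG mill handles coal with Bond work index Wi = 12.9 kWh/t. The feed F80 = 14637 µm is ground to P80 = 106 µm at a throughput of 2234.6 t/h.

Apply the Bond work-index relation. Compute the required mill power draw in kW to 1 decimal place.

W = 10 Wi (1/√P80 − 1/√F80)  [Bond]
W = 10·12.9·(1/√106 − 1/√14637) = 10·12.9·(0.088863) = 11.4633 kWh/t
P_mill = W·ṁ = 11.4633·2234.6 = 25615.9 kW

P = 25615.9 kW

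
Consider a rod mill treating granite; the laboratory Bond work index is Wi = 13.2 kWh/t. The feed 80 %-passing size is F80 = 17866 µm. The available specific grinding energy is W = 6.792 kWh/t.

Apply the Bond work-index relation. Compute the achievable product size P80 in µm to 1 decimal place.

W = 10 Wi (P80^-0.5 − F80^-0.5)
P80^(−½) = W/(10 Wi) + F80^(−½)
  = 6.7920/(10·13.2) + 1/√17866 = 0.051455 + 0.007481 = 0.058936
P80 = (1/0.058936)² = 16.9676² = 287.90 µm

P80 = 287.9 µm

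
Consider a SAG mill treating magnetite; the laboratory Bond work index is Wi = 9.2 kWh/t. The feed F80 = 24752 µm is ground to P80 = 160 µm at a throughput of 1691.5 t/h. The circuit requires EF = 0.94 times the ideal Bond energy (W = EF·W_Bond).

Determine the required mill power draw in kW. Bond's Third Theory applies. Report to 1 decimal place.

P = 10634.7 kW

Bond:  W = 10 Wi (1/√P − 1/√F)
W = 10·9.2·(1/√160 − 1/√24752) = 10·9.2·(0.072701) = 6.6885 kWh/t
With EF = 0.94: W = 6.6885·0.94 = 6.2872 kWh/t
Power = W × throughput = 6.2872 kWh/t × 1691.5 t/h = 10634.7 kW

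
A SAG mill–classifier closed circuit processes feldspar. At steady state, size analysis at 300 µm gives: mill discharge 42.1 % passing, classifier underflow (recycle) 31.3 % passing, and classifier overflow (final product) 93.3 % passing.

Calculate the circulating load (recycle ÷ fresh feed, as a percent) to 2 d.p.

CL = 474.07 %

Balance %-passing 300 µm (r = R/F):
r = (o − d)/(d − u)
r = (93.3 − 42.1)/(42.1 − 31.3) = 51.2/10.8 = 4.7407
CL = 100·r = 474.07 %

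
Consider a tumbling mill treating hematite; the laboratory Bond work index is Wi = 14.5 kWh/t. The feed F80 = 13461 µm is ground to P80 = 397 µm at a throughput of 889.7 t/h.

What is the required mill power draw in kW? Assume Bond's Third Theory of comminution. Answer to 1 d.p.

Bond:  W = 10 Wi (1/√P − 1/√F)
W = 10·14.5·(1/√397 − 1/√13461) = 10·14.5·(0.041569) = 6.0276 kWh/t
P_mill = W·ṁ = 6.0276·889.7 = 5362.7 kW

P = 5362.7 kW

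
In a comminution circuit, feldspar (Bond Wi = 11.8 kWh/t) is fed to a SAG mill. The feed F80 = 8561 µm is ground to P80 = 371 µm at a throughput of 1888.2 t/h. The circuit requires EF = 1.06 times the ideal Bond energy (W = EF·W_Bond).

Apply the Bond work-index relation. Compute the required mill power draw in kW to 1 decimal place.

P = 9709.1 kW

W_Bond = 10·Wi·(1/√P₈₀ − 1/√F₈₀)
W = 10·11.8·(1/√371 − 1/√8561) = 10·11.8·(0.041110) = 4.8509 kWh/t
With EF = 1.06: W = 4.8509·1.06 = 5.1420 kWh/t
P = W·T = 5.1420·1888.2 = 9709.1 kW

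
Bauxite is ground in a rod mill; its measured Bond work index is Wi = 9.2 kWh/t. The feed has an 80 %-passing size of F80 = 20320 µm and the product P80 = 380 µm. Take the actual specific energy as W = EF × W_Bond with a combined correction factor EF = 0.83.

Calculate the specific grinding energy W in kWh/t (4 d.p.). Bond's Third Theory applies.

Bond:  W = 10 Wi (1/√P − 1/√F)
1/√380 = 0.051299;  1/√20320 = 0.007015
W = 10·9.2·(0.051299 − 0.007015) = 4.0741 kWh/t
Apply correction: 4.0741 × 0.83 = 3.3815 kWh/t

W = 3.3815 kWh/t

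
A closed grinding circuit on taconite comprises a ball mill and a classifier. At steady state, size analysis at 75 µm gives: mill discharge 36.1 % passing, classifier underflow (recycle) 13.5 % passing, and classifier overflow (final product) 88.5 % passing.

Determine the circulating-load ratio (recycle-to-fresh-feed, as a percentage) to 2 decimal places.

Mass balance on the −75 µm fraction:
(1+r)·d = r·u + o ⇒ r = (o−d)/(d−u)
r = (88.5 − 36.1)/(36.1 − 13.5) = 52.4/22.6 = 2.3186
CL = 100·r = 231.86 %

CL = 231.86 %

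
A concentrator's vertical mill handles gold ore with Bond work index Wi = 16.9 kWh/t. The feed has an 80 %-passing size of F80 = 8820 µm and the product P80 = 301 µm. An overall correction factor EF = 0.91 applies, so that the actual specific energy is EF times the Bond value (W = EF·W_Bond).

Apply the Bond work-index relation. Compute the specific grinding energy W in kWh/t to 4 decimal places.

Bond:  W = 10 Wi (1/√P − 1/√F)
1/√301 = 0.057639;  1/√8820 = 0.010648
W = 10·16.9·(0.057639 − 0.010648) = 7.9415 kWh/t
Corrected W = EF·W_Bond = 0.91·7.9415 = 7.2268 kWh/t

W = 7.2268 kWh/t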